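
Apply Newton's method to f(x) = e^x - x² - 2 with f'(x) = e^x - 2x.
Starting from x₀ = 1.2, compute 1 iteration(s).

f(x) = e^x - x² - 2
f'(x) = e^x - 2x
x₀ = 1.2

Newton-Raphson formula: x_{n+1} = x_n - f(x_n)/f'(x_n)

Iteration 1:
  f(1.200000) = -0.119883
  f'(1.200000) = 0.920117
  x_1 = 1.200000 - (-0.119883)/0.920117 = 1.330291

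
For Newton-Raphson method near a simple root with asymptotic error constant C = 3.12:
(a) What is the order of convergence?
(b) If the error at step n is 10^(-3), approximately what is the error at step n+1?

(a) Newton-Raphson has quadratic (order 2) convergence near simple roots.
    This means |e_{n+1}| ≈ C|e_n|².

(b) With |e_n| = 10^(-3) and C = 3.12:
    |e_{n+1}| ≈ 3.12 × (10^(-3))² = 3.12 × 10^(-6)

(a) 2 (quadratic); (b) |e_{n+1}| ≈ 3.120e-06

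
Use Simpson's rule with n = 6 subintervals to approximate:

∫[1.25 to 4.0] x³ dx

f(x) = x³
a = 1.25, b = 4.0, n = 6
h = (b - a)/n = 0.458333

Simpson's rule: (h/3)[f(x₀) + 4f(x₁) + 2f(x₂) + ... + f(xₙ)]

x_0 = 1.2500, f(x_0) = 1.953125, coefficient = 1
x_1 = 1.7083, f(x_1) = 4.985605, coefficient = 4
x_2 = 2.1667, f(x_2) = 10.171296, coefficient = 2
x_3 = 2.6250, f(x_3) = 18.087891, coefficient = 4
x_4 = 3.0833, f(x_4) = 29.313079, coefficient = 2
x_5 = 3.5417, f(x_5) = 44.424552, coefficient = 4
x_6 = 4.0000, f(x_6) = 64.000000, coefficient = 1

I ≈ (0.458333/3) × 414.914062 = 63.389648
Exact value: 63.389648
Error: 0.000000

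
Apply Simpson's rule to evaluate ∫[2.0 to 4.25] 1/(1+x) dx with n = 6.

f(x) = 1/(1+x)
a = 2.0, b = 4.25, n = 6
h = (b - a)/n = 0.375000

Simpson's rule: (h/3)[f(x₀) + 4f(x₁) + 2f(x₂) + ... + f(xₙ)]

x_0 = 2.0000, f(x_0) = 0.333333, coefficient = 1
x_1 = 2.3750, f(x_1) = 0.296296, coefficient = 4
x_2 = 2.7500, f(x_2) = 0.266667, coefficient = 2
x_3 = 3.1250, f(x_3) = 0.242424, coefficient = 4
x_4 = 3.5000, f(x_4) = 0.222222, coefficient = 2
x_5 = 3.8750, f(x_5) = 0.205128, coefficient = 4
x_6 = 4.2500, f(x_6) = 0.190476, coefficient = 1

I ≈ (0.375000/3) × 4.476982 = 0.559623
Exact value: 0.559616
Error: 0.000007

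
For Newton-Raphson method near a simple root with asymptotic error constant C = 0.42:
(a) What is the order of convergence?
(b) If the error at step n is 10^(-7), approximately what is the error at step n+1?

(a) Newton-Raphson has quadratic (order 2) convergence near simple roots.
    This means |e_{n+1}| ≈ C|e_n|².

(b) With |e_n| = 10^(-7) and C = 0.42:
    |e_{n+1}| ≈ 0.42 × (10^(-7))² = 0.42 × 10^(-14)

(a) 2 (quadratic); (b) |e_{n+1}| ≈ 4.200e-15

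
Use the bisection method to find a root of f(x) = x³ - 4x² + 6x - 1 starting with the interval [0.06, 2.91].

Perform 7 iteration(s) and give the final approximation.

f(x) = x³ - 4x² + 6x - 1
Initial interval: [0.06, 2.91]

Iteration 1:
  c_1 = (0.060000 + 2.910000)/2 = 1.485000
  f(c_1) = f(1.485000) = 2.363859
  f(a) × f(c) < 0, new interval: [0.060000, 1.485000]
Iteration 2:
  c_2 = (0.060000 + 1.485000)/2 = 0.772500
  f(c_2) = f(0.772500) = 1.708969
  f(a) × f(c) < 0, new interval: [0.060000, 0.772500]
Iteration 3:
  c_3 = (0.060000 + 0.772500)/2 = 0.416250
  f(c_3) = f(0.416250) = 0.876565
  f(a) × f(c) < 0, new interval: [0.060000, 0.416250]
Iteration 4:
  c_4 = (0.060000 + 0.416250)/2 = 0.238125
  f(c_4) = f(0.238125) = 0.215438
  f(a) × f(c) < 0, new interval: [0.060000, 0.238125]
Iteration 5:
  c_5 = (0.060000 + 0.238125)/2 = 0.149062
  f(c_5) = f(0.149062) = -0.191191
  f(a) × f(c) ≥ 0, new interval: [0.149062, 0.238125]
Iteration 6:
  c_6 = (0.149062 + 0.238125)/2 = 0.193594
  f(c_6) = f(0.193594) = 0.018904
  f(a) × f(c) < 0, new interval: [0.149062, 0.193594]
Iteration 7:
  c_7 = (0.149062 + 0.193594)/2 = 0.171328
  f(c_7) = f(0.171328) = -0.084416
  f(a) × f(c) ≥ 0, new interval: [0.171328, 0.193594]

After 7 iteration(s), the approximation is c_7 = 0.171328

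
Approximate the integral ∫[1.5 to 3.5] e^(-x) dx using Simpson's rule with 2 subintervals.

f(x) = e^(-x)
a = 1.5, b = 3.5, n = 2
h = (b - a)/n = 1.000000

Simpson's rule: (h/3)[f(x₀) + 4f(x₁) + 2f(x₂) + ... + f(xₙ)]

x_0 = 1.5000, f(x_0) = 0.223130, coefficient = 1
x_1 = 2.5000, f(x_1) = 0.082085, coefficient = 4
x_2 = 3.5000, f(x_2) = 0.030197, coefficient = 1

I ≈ (1.000000/3) × 0.581668 = 0.193889
Exact value: 0.192933
Error: 0.000956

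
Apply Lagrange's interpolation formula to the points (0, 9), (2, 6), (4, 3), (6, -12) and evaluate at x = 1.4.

Lagrange interpolation formula:
P(x) = Σ yᵢ × Lᵢ(x)
where Lᵢ(x) = Π_{j≠i} (x - xⱼ)/(xᵢ - xⱼ)

L_0(1.4) = (1.4 - 2)/(0 - 2) × (1.4 - 4)/(0 - 4) × (1.4 - 6)/(0 - 6) = 0.149500
L_1(1.4) = (1.4 - 0)/(2 - 0) × (1.4 - 4)/(2 - 4) × (1.4 - 6)/(2 - 6) = 1.046500
L_2(1.4) = (1.4 - 0)/(4 - 0) × (1.4 - 2)/(4 - 2) × (1.4 - 6)/(4 - 6) = -0.241500
L_3(1.4) = (1.4 - 0)/(6 - 0) × (1.4 - 2)/(6 - 2) × (1.4 - 4)/(6 - 4) = 0.045500

P(1.4) = 9×L_0(1.4) + 6×L_1(1.4) + 3×L_2(1.4) + (-12)×L_3(1.4)
P(1.4) = 6.354000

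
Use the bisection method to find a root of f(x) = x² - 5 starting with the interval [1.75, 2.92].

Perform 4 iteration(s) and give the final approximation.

f(x) = x² - 5
Initial interval: [1.75, 2.92]

Iteration 1:
  c_1 = (1.750000 + 2.920000)/2 = 2.335000
  f(c_1) = f(2.335000) = 0.452225
  f(a) × f(c) < 0, new interval: [1.750000, 2.335000]
Iteration 2:
  c_2 = (1.750000 + 2.335000)/2 = 2.042500
  f(c_2) = f(2.042500) = -0.828194
  f(a) × f(c) ≥ 0, new interval: [2.042500, 2.335000]
Iteration 3:
  c_3 = (2.042500 + 2.335000)/2 = 2.188750
  f(c_3) = f(2.188750) = -0.209373
  f(a) × f(c) ≥ 0, new interval: [2.188750, 2.335000]
Iteration 4:
  c_4 = (2.188750 + 2.335000)/2 = 2.261875
  f(c_4) = f(2.261875) = 0.116079
  f(a) × f(c) < 0, new interval: [2.188750, 2.261875]

After 4 iteration(s), the approximation is c_4 = 2.261875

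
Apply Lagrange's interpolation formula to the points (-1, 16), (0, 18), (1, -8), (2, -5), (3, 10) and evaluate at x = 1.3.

Lagrange interpolation formula:
P(x) = Σ yᵢ × Lᵢ(x)
where Lᵢ(x) = Π_{j≠i} (x - xⱼ)/(xᵢ - xⱼ)

L_0(1.3) = (1.3 - 0)/(-1 - 0) × (1.3 - 1)/(-1 - 1) × (1.3 - 2)/(-1 - 2) × (1.3 - 3)/(-1 - 3) = 0.019338
L_1(1.3) = (1.3 - (-1))/(0 - (-1)) × (1.3 - 1)/(0 - 1) × (1.3 - 2)/(0 - 2) × (1.3 - 3)/(0 - 3) = -0.136850
L_2(1.3) = (1.3 - (-1))/(1 - (-1)) × (1.3 - 0)/(1 - 0) × (1.3 - 2)/(1 - 2) × (1.3 - 3)/(1 - 3) = 0.889525
L_3(1.3) = (1.3 - (-1))/(2 - (-1)) × (1.3 - 0)/(2 - 0) × (1.3 - 1)/(2 - 1) × (1.3 - 3)/(2 - 3) = 0.254150
L_4(1.3) = (1.3 - (-1))/(3 - (-1)) × (1.3 - 0)/(3 - 0) × (1.3 - 1)/(3 - 1) × (1.3 - 2)/(3 - 2) = -0.026163

P(1.3) = 16×L_0(1.3) + 18×L_1(1.3) + (-8)×L_2(1.3) + (-5)×L_3(1.3) + 10×L_4(1.3)
P(1.3) = -10.802475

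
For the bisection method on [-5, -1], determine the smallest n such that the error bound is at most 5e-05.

We need (b-a)/2^n ≤ 5e-05
(-1 - (-5))/2^n ≤ 5e-05
4/2^n ≤ 5e-05
2^n ≥ 80000
n ≥ log₂(80000) = 16.29
n ≥ 17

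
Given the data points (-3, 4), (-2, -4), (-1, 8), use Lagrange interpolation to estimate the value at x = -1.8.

Lagrange interpolation formula:
P(x) = Σ yᵢ × Lᵢ(x)
where Lᵢ(x) = Π_{j≠i} (x - xⱼ)/(xᵢ - xⱼ)

L_0(-1.8) = (-1.8 - (-2))/(-3 - (-2)) × (-1.8 - (-1))/(-3 - (-1)) = -0.080000
L_1(-1.8) = (-1.8 - (-3))/(-2 - (-3)) × (-1.8 - (-1))/(-2 - (-1)) = 0.960000
L_2(-1.8) = (-1.8 - (-3))/(-1 - (-3)) × (-1.8 - (-2))/(-1 - (-2)) = 0.120000

P(-1.8) = 4×L_0(-1.8) + (-4)×L_1(-1.8) + 8×L_2(-1.8)
P(-1.8) = -3.200000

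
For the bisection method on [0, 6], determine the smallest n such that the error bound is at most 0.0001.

We need (b-a)/2^n ≤ 0.0001
(6 - 0)/2^n ≤ 0.0001
6/2^n ≤ 0.0001
2^n ≥ 60000
n ≥ log₂(60000) = 15.87
n ≥ 16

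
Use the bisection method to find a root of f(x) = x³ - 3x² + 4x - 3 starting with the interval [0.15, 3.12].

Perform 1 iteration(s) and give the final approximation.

f(x) = x³ - 3x² + 4x - 3
Initial interval: [0.15, 3.12]

Iteration 1:
  c_1 = (0.150000 + 3.120000)/2 = 1.635000
  f(c_1) = f(1.635000) = -0.108952
  f(a) × f(c) ≥ 0, new interval: [1.635000, 3.120000]

After 1 iteration(s), the approximation is c_1 = 1.635000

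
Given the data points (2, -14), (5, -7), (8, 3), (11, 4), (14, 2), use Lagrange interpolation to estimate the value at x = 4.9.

Lagrange interpolation formula:
P(x) = Σ yᵢ × Lᵢ(x)
where Lᵢ(x) = Π_{j≠i} (x - xⱼ)/(xᵢ - xⱼ)

L_0(4.9) = (4.9 - 5)/(2 - 5) × (4.9 - 8)/(2 - 8) × (4.9 - 11)/(2 - 11) × (4.9 - 14)/(2 - 14) = 0.008852
L_1(4.9) = (4.9 - 2)/(5 - 2) × (4.9 - 8)/(5 - 8) × (4.9 - 11)/(5 - 11) × (4.9 - 14)/(5 - 14) = 1.026821
L_2(4.9) = (4.9 - 2)/(8 - 2) × (4.9 - 5)/(8 - 5) × (4.9 - 11)/(8 - 11) × (4.9 - 14)/(8 - 14) = -0.049685
L_3(4.9) = (4.9 - 2)/(11 - 2) × (4.9 - 5)/(11 - 5) × (4.9 - 8)/(11 - 8) × (4.9 - 14)/(11 - 14) = 0.016833
L_4(4.9) = (4.9 - 2)/(14 - 2) × (4.9 - 5)/(14 - 5) × (4.9 - 8)/(14 - 8) × (4.9 - 11)/(14 - 11) = -0.002821

P(4.9) = (-14)×L_0(4.9) + (-7)×L_1(4.9) + 3×L_2(4.9) + 4×L_3(4.9) + 2×L_4(4.9)
P(4.9) = -7.399036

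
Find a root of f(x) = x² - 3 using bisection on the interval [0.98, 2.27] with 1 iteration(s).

f(x) = x² - 3
Initial interval: [0.98, 2.27]

Iteration 1:
  c_1 = (0.980000 + 2.270000)/2 = 1.625000
  f(c_1) = f(1.625000) = -0.359375
  f(a) × f(c) ≥ 0, new interval: [1.625000, 2.270000]

After 1 iteration(s), the approximation is c_1 = 1.625000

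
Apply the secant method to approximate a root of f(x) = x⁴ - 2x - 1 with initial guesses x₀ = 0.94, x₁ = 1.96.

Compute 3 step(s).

f(x) = x⁴ - 2x - 1
x₀ = 0.94, x₁ = 1.96

Secant formula: x_{n+1} = x_n - f(x_n)(x_n - x_{n-1})/(f(x_n) - f(x_{n-1}))

Iteration 1:
  f(0.940000) = -2.099251
  f(1.960000) = 9.837891
  x_2 = 1.960000 - 9.837891×(1.960000 - 0.940000)/(9.837891 - (-2.099251))
       = 1.119376
Iteration 2:
  f(1.960000) = 9.837891
  f(1.119376) = -1.668737
  x_3 = 1.119376 - (-1.668737)×(1.119376 - 1.960000)/(-1.668737 - 9.837891)
       = 1.241287
Iteration 3:
  f(1.119376) = -1.668737
  f(1.241287) = -1.108532
  x_4 = 1.241287 - (-1.108532)×(1.241287 - 1.119376)/(-1.108532 - (-1.668737))
       = 1.482523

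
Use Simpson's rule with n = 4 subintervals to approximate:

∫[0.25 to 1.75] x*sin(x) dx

f(x) = x*sin(x)
a = 0.25, b = 1.75, n = 4
h = (b - a)/n = 0.375000

Simpson's rule: (h/3)[f(x₀) + 4f(x₁) + 2f(x₂) + ... + f(xₙ)]

x_0 = 0.2500, f(x_0) = 0.061851, coefficient = 1
x_1 = 0.6250, f(x_1) = 0.365686, coefficient = 4
x_2 = 1.0000, f(x_2) = 0.841471, coefficient = 2
x_3 = 1.3750, f(x_3) = 1.348728, coefficient = 4
x_4 = 1.7500, f(x_4) = 1.721975, coefficient = 1

I ≈ (0.375000/3) × 10.324423 = 1.290553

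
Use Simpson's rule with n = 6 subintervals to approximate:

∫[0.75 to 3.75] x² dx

f(x) = x²
a = 0.75, b = 3.75, n = 6
h = (b - a)/n = 0.500000

Simpson's rule: (h/3)[f(x₀) + 4f(x₁) + 2f(x₂) + ... + f(xₙ)]

x_0 = 0.7500, f(x_0) = 0.562500, coefficient = 1
x_1 = 1.2500, f(x_1) = 1.562500, coefficient = 4
x_2 = 1.7500, f(x_2) = 3.062500, coefficient = 2
x_3 = 2.2500, f(x_3) = 5.062500, coefficient = 4
x_4 = 2.7500, f(x_4) = 7.562500, coefficient = 2
x_5 = 3.2500, f(x_5) = 10.562500, coefficient = 4
x_6 = 3.7500, f(x_6) = 14.062500, coefficient = 1

I ≈ (0.500000/3) × 104.625000 = 17.437500
Exact value: 17.437500
Error: 0.000000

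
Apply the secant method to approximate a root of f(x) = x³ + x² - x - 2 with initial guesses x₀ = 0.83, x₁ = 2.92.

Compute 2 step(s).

f(x) = x³ + x² - x - 2
x₀ = 0.83, x₁ = 2.92

Secant formula: x_{n+1} = x_n - f(x_n)(x_n - x_{n-1})/(f(x_n) - f(x_{n-1}))

Iteration 1:
  f(0.830000) = -1.569313
  f(2.920000) = 28.503488
  x_2 = 2.920000 - 28.503488×(2.920000 - 0.830000)/(28.503488 - (-1.569313))
       = 0.939064
Iteration 2:
  f(2.920000) = 28.503488
  f(0.939064) = -1.229117
  x_3 = 0.939064 - (-1.229117)×(0.939064 - 2.920000)/(-1.229117 - 28.503488)
       = 1.020954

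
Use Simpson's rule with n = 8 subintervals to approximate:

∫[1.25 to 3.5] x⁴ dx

f(x) = x⁴
a = 1.25, b = 3.5, n = 8
h = (b - a)/n = 0.281250

Simpson's rule: (h/3)[f(x₀) + 4f(x₁) + 2f(x₂) + ... + f(xₙ)]

x_0 = 1.2500, f(x_0) = 2.441406, coefficient = 1
x_1 = 1.5312, f(x_1) = 5.497743, coefficient = 4
x_2 = 1.8125, f(x_2) = 10.792252, coefficient = 2
x_3 = 2.0938, f(x_3) = 19.217607, coefficient = 4
x_4 = 2.3750, f(x_4) = 31.816650, coefficient = 2
x_5 = 2.6562, f(x_5) = 49.782395, coefficient = 4
x_6 = 2.9375, f(x_6) = 74.458023, coefficient = 2
x_7 = 3.2188, f(x_7) = 107.336884, coefficient = 4
x_8 = 3.5000, f(x_8) = 150.062500, coefficient = 1

I ≈ (0.281250/3) × 1113.976273 = 104.435276
Exact value: 104.433398
Error: 0.001877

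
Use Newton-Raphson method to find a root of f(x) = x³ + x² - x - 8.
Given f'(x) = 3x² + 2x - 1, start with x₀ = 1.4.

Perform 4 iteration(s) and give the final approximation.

f(x) = x³ + x² - x - 8
f'(x) = 3x² + 2x - 1
x₀ = 1.4

Newton-Raphson formula: x_{n+1} = x_n - f(x_n)/f'(x_n)

Iteration 1:
  f(1.400000) = -4.696000
  f'(1.400000) = 7.680000
  x_1 = 1.400000 - (-4.696000)/7.680000 = 2.011458
Iteration 2:
  f(2.011458) = 2.172796
  f'(2.011458) = 15.160811
  x_2 = 2.011458 - 2.172796/15.160811 = 1.868142
Iteration 3:
  f(1.868142) = 0.141540
  f'(1.868142) = 13.206144
  x_3 = 1.868142 - 0.141540/13.206144 = 1.857424
Iteration 4:
  f(1.857424) = 0.000757
  f'(1.857424) = 13.064920
  x_4 = 1.857424 - 0.000757/13.064920 = 1.857366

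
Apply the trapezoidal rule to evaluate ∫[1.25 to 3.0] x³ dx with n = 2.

f(x) = x³
a = 1.25, b = 3.0, n = 2
h = (b - a)/n = 0.875000

Trapezoidal rule: (h/2)[f(x₀) + 2f(x₁) + 2f(x₂) + ... + f(xₙ)]

x_0 = 1.2500, f(x_0) = 1.953125, coefficient = 1
x_1 = 2.1250, f(x_1) = 9.595703, coefficient = 2
x_2 = 3.0000, f(x_2) = 27.000000, coefficient = 1

I ≈ (0.875000/2) × 48.144531 = 21.063232
Exact value: 19.639648
Error: 1.423584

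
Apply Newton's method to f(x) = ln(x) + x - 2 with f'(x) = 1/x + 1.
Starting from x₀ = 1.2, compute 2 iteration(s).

f(x) = ln(x) + x - 2
f'(x) = 1/x + 1
x₀ = 1.2

Newton-Raphson formula: x_{n+1} = x_n - f(x_n)/f'(x_n)

Iteration 1:
  f(1.200000) = -0.617678
  f'(1.200000) = 1.833333
  x_1 = 1.200000 - (-0.617678)/1.833333 = 1.536916
Iteration 2:
  f(1.536916) = -0.033307
  f'(1.536916) = 1.650654
  x_2 = 1.536916 - (-0.033307)/1.650654 = 1.557094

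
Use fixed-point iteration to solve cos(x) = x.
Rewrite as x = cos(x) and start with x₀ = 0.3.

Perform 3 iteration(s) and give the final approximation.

Equation: cos(x) = x
Fixed-point form: x = cos(x)
x₀ = 0.3

x_1 = g(0.300000) = 0.955336
x_2 = g(0.955336) = 0.577334
x_3 = g(0.577334) = 0.837921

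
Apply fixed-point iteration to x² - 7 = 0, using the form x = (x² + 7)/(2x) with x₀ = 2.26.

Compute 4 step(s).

Equation: x² - 7 = 0
Fixed-point form: x = (x² + 7)/(2x)
x₀ = 2.26

x_1 = g(2.260000) = 2.678673
x_2 = g(2.678673) = 2.645954
x_3 = g(2.645954) = 2.645751
x_4 = g(2.645751) = 2.645751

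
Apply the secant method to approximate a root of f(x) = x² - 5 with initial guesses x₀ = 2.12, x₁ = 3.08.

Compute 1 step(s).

f(x) = x² - 5
x₀ = 2.12, x₁ = 3.08

Secant formula: x_{n+1} = x_n - f(x_n)(x_n - x_{n-1})/(f(x_n) - f(x_{n-1}))

Iteration 1:
  f(2.120000) = -0.505600
  f(3.080000) = 4.486400
  x_2 = 3.080000 - 4.486400×(3.080000 - 2.120000)/(4.486400 - (-0.505600))
       = 2.217231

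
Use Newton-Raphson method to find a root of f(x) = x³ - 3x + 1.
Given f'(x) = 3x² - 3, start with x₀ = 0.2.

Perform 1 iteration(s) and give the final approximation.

f(x) = x³ - 3x + 1
f'(x) = 3x² - 3
x₀ = 0.2

Newton-Raphson formula: x_{n+1} = x_n - f(x_n)/f'(x_n)

Iteration 1:
  f(0.200000) = 0.408000
  f'(0.200000) = -2.880000
  x_1 = 0.200000 - 0.408000/(-2.880000) = 0.341667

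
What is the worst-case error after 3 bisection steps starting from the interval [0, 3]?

Bisection error bound: |error| ≤ (b-a)/2^n
|error| ≤ (3 - 0)/2^3 = 3/2^3
|error| ≤ 0.3750000000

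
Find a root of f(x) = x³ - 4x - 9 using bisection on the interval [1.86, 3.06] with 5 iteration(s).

f(x) = x³ - 4x - 9
Initial interval: [1.86, 3.06]

Iteration 1:
  c_1 = (1.860000 + 3.060000)/2 = 2.460000
  f(c_1) = f(2.460000) = -3.953064
  f(a) × f(c) ≥ 0, new interval: [2.460000, 3.060000]
Iteration 2:
  c_2 = (2.460000 + 3.060000)/2 = 2.760000
  f(c_2) = f(2.760000) = 0.984576
  f(a) × f(c) < 0, new interval: [2.460000, 2.760000]
Iteration 3:
  c_3 = (2.460000 + 2.760000)/2 = 2.610000
  f(c_3) = f(2.610000) = -1.660419
  f(a) × f(c) ≥ 0, new interval: [2.610000, 2.760000]
Iteration 4:
  c_4 = (2.610000 + 2.760000)/2 = 2.685000
  f(c_4) = f(2.685000) = -0.383231
  f(a) × f(c) ≥ 0, new interval: [2.685000, 2.760000]
Iteration 5:
  c_5 = (2.685000 + 2.760000)/2 = 2.722500
  f(c_5) = f(2.722500) = 0.289187
  f(a) × f(c) < 0, new interval: [2.685000, 2.722500]

After 5 iteration(s), the approximation is c_5 = 2.722500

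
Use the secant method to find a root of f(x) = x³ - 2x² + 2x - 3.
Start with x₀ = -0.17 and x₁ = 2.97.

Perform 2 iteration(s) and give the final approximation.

f(x) = x³ - 2x² + 2x - 3
x₀ = -0.17, x₁ = 2.97

Secant formula: x_{n+1} = x_n - f(x_n)(x_n - x_{n-1})/(f(x_n) - f(x_{n-1}))

Iteration 1:
  f(-0.170000) = -3.402713
  f(2.970000) = 11.496273
  x_2 = 2.970000 - 11.496273×(2.970000 - (-0.170000))/(11.496273 - (-3.402713))
       = 0.547131
Iteration 2:
  f(2.970000) = 11.496273
  f(0.547131) = -2.340658
  x_3 = 0.547131 - (-2.340658)×(0.547131 - 2.970000)/(-2.340658 - 11.496273)
       = 0.956984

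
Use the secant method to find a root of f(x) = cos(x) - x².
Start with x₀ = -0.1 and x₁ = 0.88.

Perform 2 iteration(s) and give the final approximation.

f(x) = cos(x) - x²
x₀ = -0.1, x₁ = 0.88

Secant formula: x_{n+1} = x_n - f(x_n)(x_n - x_{n-1})/(f(x_n) - f(x_{n-1}))

Iteration 1:
  f(-0.100000) = 0.985004
  f(0.880000) = -0.137249
  x_2 = 0.880000 - (-0.137249)×(0.880000 - (-0.100000))/(-0.137249 - 0.985004)
       = 0.760148
Iteration 2:
  f(0.880000) = -0.137249
  f(0.760148) = 0.146908
  x_3 = 0.760148 - 0.146908×(0.760148 - 0.880000)/(0.146908 - (-0.137249))
       = 0.822111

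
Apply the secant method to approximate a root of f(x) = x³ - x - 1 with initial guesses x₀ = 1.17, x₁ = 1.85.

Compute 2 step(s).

f(x) = x³ - x - 1
x₀ = 1.17, x₁ = 1.85

Secant formula: x_{n+1} = x_n - f(x_n)(x_n - x_{n-1})/(f(x_n) - f(x_{n-1}))

Iteration 1:
  f(1.170000) = -0.568387
  f(1.850000) = 3.481625
  x_2 = 1.850000 - 3.481625×(1.850000 - 1.170000)/(3.481625 - (-0.568387))
       = 1.265433
Iteration 2:
  f(1.850000) = 3.481625
  f(1.265433) = -0.239071
  x_3 = 1.265433 - (-0.239071)×(1.265433 - 1.850000)/(-0.239071 - 3.481625)
       = 1.302994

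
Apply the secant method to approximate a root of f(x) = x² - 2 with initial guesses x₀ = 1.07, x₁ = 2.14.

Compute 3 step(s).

f(x) = x² - 2
x₀ = 1.07, x₁ = 2.14

Secant formula: x_{n+1} = x_n - f(x_n)(x_n - x_{n-1})/(f(x_n) - f(x_{n-1}))

Iteration 1:
  f(1.070000) = -0.855100
  f(2.140000) = 2.579600
  x_2 = 2.140000 - 2.579600×(2.140000 - 1.070000)/(2.579600 - (-0.855100))
       = 1.336386
Iteration 2:
  f(2.140000) = 2.579600
  f(1.336386) = -0.214072
  x_3 = 1.336386 - (-0.214072)×(1.336386 - 2.140000)/(-0.214072 - 2.579600)
       = 1.397965
Iteration 3:
  f(1.336386) = -0.214072
  f(1.397965) = -0.045694
  x_4 = 1.397965 - (-0.045694)×(1.397965 - 1.336386)/(-0.045694 - (-0.214072))
       = 1.414676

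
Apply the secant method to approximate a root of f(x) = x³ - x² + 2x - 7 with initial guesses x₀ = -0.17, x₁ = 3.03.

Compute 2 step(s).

f(x) = x³ - x² + 2x - 7
x₀ = -0.17, x₁ = 3.03

Secant formula: x_{n+1} = x_n - f(x_n)(x_n - x_{n-1})/(f(x_n) - f(x_{n-1}))

Iteration 1:
  f(-0.170000) = -7.373813
  f(3.030000) = 17.697227
  x_2 = 3.030000 - 17.697227×(3.030000 - (-0.170000))/(17.697227 - (-7.373813))
       = 0.771174
Iteration 2:
  f(3.030000) = 17.697227
  f(0.771174) = -5.593738
  x_3 = 0.771174 - (-5.593738)×(0.771174 - 3.030000)/(-5.593738 - 17.697227)
       = 1.313671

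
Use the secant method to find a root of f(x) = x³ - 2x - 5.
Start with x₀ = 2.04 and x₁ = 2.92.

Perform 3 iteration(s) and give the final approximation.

f(x) = x³ - 2x - 5
x₀ = 2.04, x₁ = 2.92

Secant formula: x_{n+1} = x_n - f(x_n)(x_n - x_{n-1})/(f(x_n) - f(x_{n-1}))

Iteration 1:
  f(2.040000) = -0.590336
  f(2.920000) = 14.057088
  x_2 = 2.920000 - 14.057088×(2.920000 - 2.040000)/(14.057088 - (-0.590336))
       = 2.075467
Iteration 2:
  f(2.920000) = 14.057088
  f(2.075467) = -0.210732
  x_3 = 2.075467 - (-0.210732)×(2.075467 - 2.920000)/(-0.210732 - 14.057088)
       = 2.087940
Iteration 3:
  f(2.075467) = -0.210732
  f(2.087940) = -0.073517
  x_4 = 2.087940 - (-0.073517)×(2.087940 - 2.075467)/(-0.073517 - (-0.210732))
       = 2.094623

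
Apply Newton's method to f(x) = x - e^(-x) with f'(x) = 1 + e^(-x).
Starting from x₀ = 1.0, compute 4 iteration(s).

f(x) = x - e^(-x)
f'(x) = 1 + e^(-x)
x₀ = 1.0

Newton-Raphson formula: x_{n+1} = x_n - f(x_n)/f'(x_n)

Iteration 1:
  f(1.000000) = 0.632121
  f'(1.000000) = 1.367879
  x_1 = 1.000000 - 0.632121/1.367879 = 0.537883
Iteration 2:
  f(0.537883) = -0.046100
  f'(0.537883) = 1.583983
  x_2 = 0.537883 - (-0.046100)/1.583983 = 0.566987
Iteration 3:
  f(0.566987) = -0.000245
  f'(0.566987) = 1.567232
  x_3 = 0.566987 - (-0.000245)/1.567232 = 0.567143
Iteration 4:
  f(0.567143) = 0.000000
  f'(0.567143) = 1.567143
  x_4 = 0.567143 - 0.000000/1.567143 = 0.567143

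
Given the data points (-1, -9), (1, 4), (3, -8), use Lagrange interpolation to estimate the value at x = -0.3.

Lagrange interpolation formula:
P(x) = Σ yᵢ × Lᵢ(x)
where Lᵢ(x) = Π_{j≠i} (x - xⱼ)/(xᵢ - xⱼ)

L_0(-0.3) = (-0.3 - 1)/(-1 - 1) × (-0.3 - 3)/(-1 - 3) = 0.536250
L_1(-0.3) = (-0.3 - (-1))/(1 - (-1)) × (-0.3 - 3)/(1 - 3) = 0.577500
L_2(-0.3) = (-0.3 - (-1))/(3 - (-1)) × (-0.3 - 1)/(3 - 1) = -0.113750

P(-0.3) = (-9)×L_0(-0.3) + 4×L_1(-0.3) + (-8)×L_2(-0.3)
P(-0.3) = -1.606250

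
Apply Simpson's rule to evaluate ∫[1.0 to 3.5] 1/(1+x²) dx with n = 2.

f(x) = 1/(1+x²)
a = 1.0, b = 3.5, n = 2
h = (b - a)/n = 1.250000

Simpson's rule: (h/3)[f(x₀) + 4f(x₁) + 2f(x₂) + ... + f(xₙ)]

x_0 = 1.0000, f(x_0) = 0.500000, coefficient = 1
x_1 = 2.2500, f(x_1) = 0.164948, coefficient = 4
x_2 = 3.5000, f(x_2) = 0.075472, coefficient = 1

I ≈ (1.250000/3) × 1.235266 = 0.514694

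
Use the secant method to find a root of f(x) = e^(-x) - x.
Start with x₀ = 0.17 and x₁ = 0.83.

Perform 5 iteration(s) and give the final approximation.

f(x) = e^(-x) - x
x₀ = 0.17, x₁ = 0.83

Secant formula: x_{n+1} = x_n - f(x_n)(x_n - x_{n-1})/(f(x_n) - f(x_{n-1}))

Iteration 1:
  f(0.170000) = 0.673665
  f(0.830000) = -0.393951
  x_2 = 0.830000 - (-0.393951)×(0.830000 - 0.170000)/(-0.393951 - 0.673665)
       = 0.586460
Iteration 2:
  f(0.830000) = -0.393951
  f(0.586460) = -0.030166
  x_3 = 0.586460 - (-0.030166)×(0.586460 - 0.830000)/(-0.030166 - (-0.393951))
       = 0.566264
Iteration 3:
  f(0.586460) = -0.030166
  f(0.566264) = 0.001378
  x_4 = 0.566264 - 0.001378×(0.566264 - 0.586460)/(0.001378 - (-0.030166))
       = 0.567146
Iteration 4:
  f(0.566264) = 0.001378
  f(0.567146) = -0.000005
  x_5 = 0.567146 - (-0.000005)×(0.567146 - 0.566264)/(-0.000005 - 0.001378)
       = 0.567143
Iteration 5:
  f(0.567146) = -0.000005
  f(0.567143) = 0.000000
  x_6 = 0.567143 - 0.000000×(0.567143 - 0.567146)/(0.000000 - (-0.000005))
       = 0.567143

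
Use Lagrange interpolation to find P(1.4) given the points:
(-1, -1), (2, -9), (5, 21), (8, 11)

Lagrange interpolation formula:
P(x) = Σ yᵢ × Lᵢ(x)
where Lᵢ(x) = Π_{j≠i} (x - xⱼ)/(xᵢ - xⱼ)

L_0(1.4) = (1.4 - 2)/(-1 - 2) × (1.4 - 5)/(-1 - 5) × (1.4 - 8)/(-1 - 8) = 0.088000
L_1(1.4) = (1.4 - (-1))/(2 - (-1)) × (1.4 - 5)/(2 - 5) × (1.4 - 8)/(2 - 8) = 1.056000
L_2(1.4) = (1.4 - (-1))/(5 - (-1)) × (1.4 - 2)/(5 - 2) × (1.4 - 8)/(5 - 8) = -0.176000
L_3(1.4) = (1.4 - (-1))/(8 - (-1)) × (1.4 - 2)/(8 - 2) × (1.4 - 5)/(8 - 5) = 0.032000

P(1.4) = (-1)×L_0(1.4) + (-9)×L_1(1.4) + 21×L_2(1.4) + 11×L_3(1.4)
P(1.4) = -12.936000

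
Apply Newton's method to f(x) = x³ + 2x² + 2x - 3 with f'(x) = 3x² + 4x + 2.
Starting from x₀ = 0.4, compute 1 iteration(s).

f(x) = x³ + 2x² + 2x - 3
f'(x) = 3x² + 4x + 2
x₀ = 0.4

Newton-Raphson formula: x_{n+1} = x_n - f(x_n)/f'(x_n)

Iteration 1:
  f(0.400000) = -1.816000
  f'(0.400000) = 4.080000
  x_1 = 0.400000 - (-1.816000)/4.080000 = 0.845098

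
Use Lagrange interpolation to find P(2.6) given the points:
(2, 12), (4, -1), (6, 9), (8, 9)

Lagrange interpolation formula:
P(x) = Σ yᵢ × Lᵢ(x)
where Lᵢ(x) = Π_{j≠i} (x - xⱼ)/(xᵢ - xⱼ)

L_0(2.6) = (2.6 - 4)/(2 - 4) × (2.6 - 6)/(2 - 6) × (2.6 - 8)/(2 - 8) = 0.535500
L_1(2.6) = (2.6 - 2)/(4 - 2) × (2.6 - 6)/(4 - 6) × (2.6 - 8)/(4 - 8) = 0.688500
L_2(2.6) = (2.6 - 2)/(6 - 2) × (2.6 - 4)/(6 - 4) × (2.6 - 8)/(6 - 8) = -0.283500
L_3(2.6) = (2.6 - 2)/(8 - 2) × (2.6 - 4)/(8 - 4) × (2.6 - 6)/(8 - 6) = 0.059500

P(2.6) = 12×L_0(2.6) + (-1)×L_1(2.6) + 9×L_2(2.6) + 9×L_3(2.6)
P(2.6) = 3.721500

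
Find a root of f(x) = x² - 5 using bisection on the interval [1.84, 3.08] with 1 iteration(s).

f(x) = x² - 5
Initial interval: [1.84, 3.08]

Iteration 1:
  c_1 = (1.840000 + 3.080000)/2 = 2.460000
  f(c_1) = f(2.460000) = 1.051600
  f(a) × f(c) < 0, new interval: [1.840000, 2.460000]

After 1 iteration(s), the approximation is c_1 = 2.460000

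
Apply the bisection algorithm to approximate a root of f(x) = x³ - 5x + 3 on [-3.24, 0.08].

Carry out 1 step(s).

f(x) = x³ - 5x + 3
Initial interval: [-3.24, 0.08]

Iteration 1:
  c_1 = (-3.240000 + 0.080000)/2 = -1.580000
  f(c_1) = f(-1.580000) = 6.955688
  f(a) × f(c) < 0, new interval: [-3.240000, -1.580000]

After 1 iteration(s), the approximation is c_1 = -1.580000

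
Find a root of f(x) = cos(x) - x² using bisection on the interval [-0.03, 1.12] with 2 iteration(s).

f(x) = cos(x) - x²
Initial interval: [-0.03, 1.12]

Iteration 1:
  c_1 = (-0.030000 + 1.120000)/2 = 0.545000
  f(c_1) = f(0.545000) = 0.558102
  f(a) × f(c) ≥ 0, new interval: [0.545000, 1.120000]
Iteration 2:
  c_2 = (0.545000 + 1.120000)/2 = 0.832500
  f(c_2) = f(0.832500) = -0.020027
  f(a) × f(c) < 0, new interval: [0.545000, 0.832500]

After 2 iteration(s), the approximation is c_2 = 0.832500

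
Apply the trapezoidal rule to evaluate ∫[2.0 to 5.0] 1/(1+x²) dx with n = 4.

f(x) = 1/(1+x²)
a = 2.0, b = 5.0, n = 4
h = (b - a)/n = 0.750000

Trapezoidal rule: (h/2)[f(x₀) + 2f(x₁) + 2f(x₂) + ... + f(xₙ)]

x_0 = 2.0000, f(x_0) = 0.200000, coefficient = 1
x_1 = 2.7500, f(x_1) = 0.116788, coefficient = 2
x_2 = 3.5000, f(x_2) = 0.075472, coefficient = 2
x_3 = 4.2500, f(x_3) = 0.052459, coefficient = 2
x_4 = 5.0000, f(x_4) = 0.038462, coefficient = 1

I ≈ (0.750000/2) × 0.727900 = 0.272962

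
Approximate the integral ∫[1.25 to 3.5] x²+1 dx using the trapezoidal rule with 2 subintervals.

f(x) = x²+1
a = 1.25, b = 3.5, n = 2
h = (b - a)/n = 1.125000

Trapezoidal rule: (h/2)[f(x₀) + 2f(x₁) + 2f(x₂) + ... + f(xₙ)]

x_0 = 1.2500, f(x_0) = 2.562500, coefficient = 1
x_1 = 2.3750, f(x_1) = 6.640625, coefficient = 2
x_2 = 3.5000, f(x_2) = 13.250000, coefficient = 1

I ≈ (1.125000/2) × 29.093750 = 16.365234
Exact value: 15.890625
Error: 0.474609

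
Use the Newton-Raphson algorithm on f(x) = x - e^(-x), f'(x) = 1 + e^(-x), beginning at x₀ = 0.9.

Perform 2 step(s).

f(x) = x - e^(-x)
f'(x) = 1 + e^(-x)
x₀ = 0.9

Newton-Raphson formula: x_{n+1} = x_n - f(x_n)/f'(x_n)

Iteration 1:
  f(0.900000) = 0.493430
  f'(0.900000) = 1.406570
  x_1 = 0.900000 - 0.493430/1.406570 = 0.549196
Iteration 2:
  f(0.549196) = -0.028218
  f'(0.549196) = 1.577414
  x_2 = 0.549196 - (-0.028218)/1.577414 = 0.567085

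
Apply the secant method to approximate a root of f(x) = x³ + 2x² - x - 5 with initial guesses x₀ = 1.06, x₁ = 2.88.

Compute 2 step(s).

f(x) = x³ + 2x² - x - 5
x₀ = 1.06, x₁ = 2.88

Secant formula: x_{n+1} = x_n - f(x_n)(x_n - x_{n-1})/(f(x_n) - f(x_{n-1}))

Iteration 1:
  f(1.060000) = -2.621784
  f(2.880000) = 32.596672
  x_2 = 2.880000 - 32.596672×(2.880000 - 1.060000)/(32.596672 - (-2.621784))
       = 1.195487
Iteration 2:
  f(2.880000) = 32.596672
  f(1.195487) = -1.628531
  x_3 = 1.195487 - (-1.628531)×(1.195487 - 2.880000)/(-1.628531 - 32.596672)
       = 1.275641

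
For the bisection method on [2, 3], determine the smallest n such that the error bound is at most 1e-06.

We need (b-a)/2^n ≤ 1e-06
(3 - 2)/2^n ≤ 1e-06
1/2^n ≤ 1e-06
2^n ≥ 1000000
n ≥ log₂(1000000) = 19.93
n ≥ 20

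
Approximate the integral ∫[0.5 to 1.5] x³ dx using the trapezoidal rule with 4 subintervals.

f(x) = x³
a = 0.5, b = 1.5, n = 4
h = (b - a)/n = 0.250000

Trapezoidal rule: (h/2)[f(x₀) + 2f(x₁) + 2f(x₂) + ... + f(xₙ)]

x_0 = 0.5000, f(x_0) = 0.125000, coefficient = 1
x_1 = 0.7500, f(x_1) = 0.421875, coefficient = 2
x_2 = 1.0000, f(x_2) = 1.000000, coefficient = 2
x_3 = 1.2500, f(x_3) = 1.953125, coefficient = 2
x_4 = 1.5000, f(x_4) = 3.375000, coefficient = 1

I ≈ (0.250000/2) × 10.250000 = 1.281250
Exact value: 1.250000
Error: 0.031250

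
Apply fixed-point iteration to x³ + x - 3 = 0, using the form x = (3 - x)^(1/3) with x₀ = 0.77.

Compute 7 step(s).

Equation: x³ + x - 3 = 0
Fixed-point form: x = (3 - x)^(1/3)
x₀ = 0.77

x_1 = g(0.770000) = 1.306477
x_2 = g(1.306477) = 1.191966
x_3 = g(1.191966) = 1.218248
x_4 = g(1.218248) = 1.212316
x_5 = g(1.212316) = 1.213660
x_6 = g(1.213660) = 1.213356
x_7 = g(1.213356) = 1.213424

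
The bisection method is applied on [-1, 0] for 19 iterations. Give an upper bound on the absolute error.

Bisection error bound: |error| ≤ (b-a)/2^n
|error| ≤ (0 - (-1))/2^19 = 1/2^19
|error| ≤ 0.0000019073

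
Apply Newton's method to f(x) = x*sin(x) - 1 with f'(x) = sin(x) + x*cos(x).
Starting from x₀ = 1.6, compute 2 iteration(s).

f(x) = x*sin(x) - 1
f'(x) = sin(x) + x*cos(x)
x₀ = 1.6

Newton-Raphson formula: x_{n+1} = x_n - f(x_n)/f'(x_n)

Iteration 1:
  f(1.600000) = 0.599318
  f'(1.600000) = 0.952854
  x_1 = 1.600000 - 0.599318/0.952854 = 0.971029
Iteration 2:
  f(0.971029) = -0.198448
  f'(0.971029) = 1.373565
  x_2 = 0.971029 - (-0.198448)/1.373565 = 1.115505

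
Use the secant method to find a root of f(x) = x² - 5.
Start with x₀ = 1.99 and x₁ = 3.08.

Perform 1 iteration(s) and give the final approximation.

f(x) = x² - 5
x₀ = 1.99, x₁ = 3.08

Secant formula: x_{n+1} = x_n - f(x_n)(x_n - x_{n-1})/(f(x_n) - f(x_{n-1}))

Iteration 1:
  f(1.990000) = -1.039900
  f(3.080000) = 4.486400
  x_2 = 3.080000 - 4.486400×(3.080000 - 1.990000)/(4.486400 - (-1.039900))
       = 2.195108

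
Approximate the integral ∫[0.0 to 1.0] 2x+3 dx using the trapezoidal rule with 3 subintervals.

f(x) = 2x+3
a = 0.0, b = 1.0, n = 3
h = (b - a)/n = 0.333333

Trapezoidal rule: (h/2)[f(x₀) + 2f(x₁) + 2f(x₂) + ... + f(xₙ)]

x_0 = 0.0000, f(x_0) = 3.000000, coefficient = 1
x_1 = 0.3333, f(x_1) = 3.666667, coefficient = 2
x_2 = 0.6667, f(x_2) = 4.333333, coefficient = 2
x_3 = 1.0000, f(x_3) = 5.000000, coefficient = 1

I ≈ (0.333333/2) × 24.000000 = 4.000000
Exact value: 4.000000
Error: 0.000000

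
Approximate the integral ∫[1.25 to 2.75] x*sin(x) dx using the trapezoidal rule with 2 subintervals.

f(x) = x*sin(x)
a = 1.25, b = 2.75, n = 2
h = (b - a)/n = 0.750000

Trapezoidal rule: (h/2)[f(x₀) + 2f(x₁) + 2f(x₂) + ... + f(xₙ)]

x_0 = 1.2500, f(x_0) = 1.186231, coefficient = 1
x_1 = 2.0000, f(x_1) = 1.818595, coefficient = 2
x_2 = 2.7500, f(x_2) = 1.049568, coefficient = 1

I ≈ (0.750000/2) × 5.872988 = 2.202371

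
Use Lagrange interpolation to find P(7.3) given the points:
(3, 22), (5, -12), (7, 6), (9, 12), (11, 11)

Lagrange interpolation formula:
P(x) = Σ yᵢ × Lᵢ(x)
where Lᵢ(x) = Π_{j≠i} (x - xⱼ)/(xᵢ - xⱼ)

L_0(7.3) = (7.3 - 5)/(3 - 5) × (7.3 - 7)/(3 - 7) × (7.3 - 9)/(3 - 9) × (7.3 - 11)/(3 - 11) = 0.011302
L_1(7.3) = (7.3 - 3)/(5 - 3) × (7.3 - 7)/(5 - 7) × (7.3 - 9)/(5 - 9) × (7.3 - 11)/(5 - 11) = -0.084522
L_2(7.3) = (7.3 - 3)/(7 - 3) × (7.3 - 5)/(7 - 5) × (7.3 - 9)/(7 - 9) × (7.3 - 11)/(7 - 11) = 0.972002
L_3(7.3) = (7.3 - 3)/(9 - 3) × (7.3 - 5)/(9 - 5) × (7.3 - 7)/(9 - 7) × (7.3 - 11)/(9 - 11) = 0.114353
L_4(7.3) = (7.3 - 3)/(11 - 3) × (7.3 - 5)/(11 - 5) × (7.3 - 7)/(11 - 7) × (7.3 - 9)/(11 - 9) = -0.013135

P(7.3) = 22×L_0(7.3) + (-12)×L_1(7.3) + 6×L_2(7.3) + 12×L_3(7.3) + 11×L_4(7.3)
P(7.3) = 8.322674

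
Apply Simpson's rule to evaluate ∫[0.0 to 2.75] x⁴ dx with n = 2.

f(x) = x⁴
a = 0.0, b = 2.75, n = 2
h = (b - a)/n = 1.375000

Simpson's rule: (h/3)[f(x₀) + 4f(x₁) + 2f(x₂) + ... + f(xₙ)]

x_0 = 0.0000, f(x_0) = 0.000000, coefficient = 1
x_1 = 1.3750, f(x_1) = 3.574463, coefficient = 4
x_2 = 2.7500, f(x_2) = 57.191406, coefficient = 1

I ≈ (1.375000/3) × 71.489258 = 32.765910
Exact value: 31.455273
Error: 1.310636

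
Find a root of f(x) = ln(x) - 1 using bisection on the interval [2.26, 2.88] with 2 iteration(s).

f(x) = ln(x) - 1
Initial interval: [2.26, 2.88]

Iteration 1:
  c_1 = (2.260000 + 2.880000)/2 = 2.570000
  f(c_1) = f(2.570000) = -0.056094
  f(a) × f(c) ≥ 0, new interval: [2.570000, 2.880000]
Iteration 2:
  c_2 = (2.570000 + 2.880000)/2 = 2.725000
  f(c_2) = f(2.725000) = 0.002468
  f(a) × f(c) < 0, new interval: [2.570000, 2.725000]

After 2 iteration(s), the approximation is c_2 = 2.725000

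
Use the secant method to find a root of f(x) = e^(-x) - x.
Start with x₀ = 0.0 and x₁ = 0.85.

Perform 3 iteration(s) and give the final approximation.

f(x) = e^(-x) - x
x₀ = 0.0, x₁ = 0.85

Secant formula: x_{n+1} = x_n - f(x_n)(x_n - x_{n-1})/(f(x_n) - f(x_{n-1}))

Iteration 1:
  f(0.000000) = 1.000000
  f(0.850000) = -0.422585
  x_2 = 0.850000 - (-0.422585)×(0.850000 - 0.000000)/(-0.422585 - 1.000000)
       = 0.597504
Iteration 2:
  f(0.850000) = -0.422585
  f(0.597504) = -0.047321
  x_3 = 0.597504 - (-0.047321)×(0.597504 - 0.850000)/(-0.047321 - (-0.422585))
       = 0.565664
Iteration 3:
  f(0.597504) = -0.047321
  f(0.565664) = 0.002318
  x_4 = 0.565664 - 0.002318×(0.565664 - 0.597504)/(0.002318 - (-0.047321))
       = 0.567151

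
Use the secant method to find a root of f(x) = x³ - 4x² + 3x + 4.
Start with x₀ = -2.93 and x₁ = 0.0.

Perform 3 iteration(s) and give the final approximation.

f(x) = x³ - 4x² + 3x + 4
x₀ = -2.93, x₁ = 0.0

Secant formula: x_{n+1} = x_n - f(x_n)(x_n - x_{n-1})/(f(x_n) - f(x_{n-1}))

Iteration 1:
  f(-2.930000) = -64.283357
  f(0.000000) = 4.000000
  x_2 = 0.000000 - 4.000000×(0.000000 - (-2.930000))/(4.000000 - (-64.283357))
       = -0.171638
Iteration 2:
  f(0.000000) = 4.000000
  f(-0.171638) = 3.362192
  x_3 = -0.171638 - 3.362192×(-0.171638 - 0.000000)/(3.362192 - 4.000000)
       = -1.076423
Iteration 3:
  f(-0.171638) = 3.362192
  f(-1.076423) = -5.111255
  x_4 = -1.076423 - (-5.111255)×(-1.076423 - (-0.171638))/(-5.111255 - 3.362192)
       = -0.530649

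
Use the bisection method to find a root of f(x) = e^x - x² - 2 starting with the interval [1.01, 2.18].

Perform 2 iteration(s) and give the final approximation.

f(x) = e^x - x² - 2
Initial interval: [1.01, 2.18]

Iteration 1:
  c_1 = (1.010000 + 2.180000)/2 = 1.595000
  f(c_1) = f(1.595000) = 0.384304
  f(a) × f(c) < 0, new interval: [1.010000, 1.595000]
Iteration 2:
  c_2 = (1.010000 + 1.595000)/2 = 1.302500
  f(c_2) = f(1.302500) = -0.018025
  f(a) × f(c) ≥ 0, new interval: [1.302500, 1.595000]

After 2 iteration(s), the approximation is c_2 = 1.302500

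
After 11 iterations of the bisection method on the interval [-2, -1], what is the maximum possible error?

Bisection error bound: |error| ≤ (b-a)/2^n
|error| ≤ (-1 - (-2))/2^11 = 1/2^11
|error| ≤ 0.0004882812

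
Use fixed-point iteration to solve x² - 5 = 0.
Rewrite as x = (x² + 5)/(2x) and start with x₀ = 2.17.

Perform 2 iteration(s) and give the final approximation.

Equation: x² - 5 = 0
Fixed-point form: x = (x² + 5)/(2x)
x₀ = 2.17

x_1 = g(2.170000) = 2.237074
x_2 = g(2.237074) = 2.236068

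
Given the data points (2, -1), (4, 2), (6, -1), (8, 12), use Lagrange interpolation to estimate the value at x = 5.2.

Lagrange interpolation formula:
P(x) = Σ yᵢ × Lᵢ(x)
where Lᵢ(x) = Π_{j≠i} (x - xⱼ)/(xᵢ - xⱼ)

L_0(5.2) = (5.2 - 4)/(2 - 4) × (5.2 - 6)/(2 - 6) × (5.2 - 8)/(2 - 8) = -0.056000
L_1(5.2) = (5.2 - 2)/(4 - 2) × (5.2 - 6)/(4 - 6) × (5.2 - 8)/(4 - 8) = 0.448000
L_2(5.2) = (5.2 - 2)/(6 - 2) × (5.2 - 4)/(6 - 4) × (5.2 - 8)/(6 - 8) = 0.672000
L_3(5.2) = (5.2 - 2)/(8 - 2) × (5.2 - 4)/(8 - 4) × (5.2 - 6)/(8 - 6) = -0.064000

P(5.2) = (-1)×L_0(5.2) + 2×L_1(5.2) + (-1)×L_2(5.2) + 12×L_3(5.2)
P(5.2) = -0.488000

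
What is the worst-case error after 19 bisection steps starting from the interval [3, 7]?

Bisection error bound: |error| ≤ (b-a)/2^n
|error| ≤ (7 - 3)/2^19 = 4/2^19
|error| ≤ 0.0000076294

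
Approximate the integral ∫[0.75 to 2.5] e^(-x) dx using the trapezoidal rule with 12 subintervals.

f(x) = e^(-x)
a = 0.75, b = 2.5, n = 12
h = (b - a)/n = 0.145833

Trapezoidal rule: (h/2)[f(x₀) + 2f(x₁) + 2f(x₂) + ... + f(xₙ)]

x_0 = 0.7500, f(x_0) = 0.472367, coefficient = 1
x_1 = 0.8958, f(x_1) = 0.408267, coefficient = 2
x_2 = 1.0417, f(x_2) = 0.352866, coefficient = 2
x_3 = 1.1875, f(x_3) = 0.304983, coefficient = 2
x_4 = 1.3333, f(x_4) = 0.263597, coefficient = 2
x_5 = 1.4792, f(x_5) = 0.227827, coefficient = 2
x_6 = 1.6250, f(x_6) = 0.196912, coefficient = 2
x_7 = 1.7708, f(x_7) = 0.170191, coefficient = 2
x_8 = 1.9167, f(x_8) = 0.147096, coefficient = 2
x_9 = 2.0625, f(x_9) = 0.127136, coefficient = 2
x_10 = 2.2083, f(x_10) = 0.109884, coefficient = 2
x_11 = 2.3542, f(x_11) = 0.094973, coefficient = 2
x_12 = 2.5000, f(x_12) = 0.082085, coefficient = 1

I ≈ (0.145833/2) × 5.361915 = 0.390973
Exact value: 0.390282
Error: 0.000691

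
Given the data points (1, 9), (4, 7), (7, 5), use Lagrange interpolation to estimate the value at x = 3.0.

Lagrange interpolation formula:
P(x) = Σ yᵢ × Lᵢ(x)
where Lᵢ(x) = Π_{j≠i} (x - xⱼ)/(xᵢ - xⱼ)

L_0(3.0) = (3.0 - 4)/(1 - 4) × (3.0 - 7)/(1 - 7) = 0.222222
L_1(3.0) = (3.0 - 1)/(4 - 1) × (3.0 - 7)/(4 - 7) = 0.888889
L_2(3.0) = (3.0 - 1)/(7 - 1) × (3.0 - 4)/(7 - 4) = -0.111111

P(3.0) = 9×L_0(3.0) + 7×L_1(3.0) + 5×L_2(3.0)
P(3.0) = 7.666667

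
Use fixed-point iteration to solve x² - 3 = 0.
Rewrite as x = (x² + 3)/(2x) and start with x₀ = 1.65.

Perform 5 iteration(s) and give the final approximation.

Equation: x² - 3 = 0
Fixed-point form: x = (x² + 3)/(2x)
x₀ = 1.65

x_1 = g(1.650000) = 1.734091
x_2 = g(1.734091) = 1.732052
x_3 = g(1.732052) = 1.732051
x_4 = g(1.732051) = 1.732051
x_5 = g(1.732051) = 1.732051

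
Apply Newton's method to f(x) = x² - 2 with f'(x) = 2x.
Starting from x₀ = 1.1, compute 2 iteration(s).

f(x) = x² - 2
f'(x) = 2x
x₀ = 1.1

Newton-Raphson formula: x_{n+1} = x_n - f(x_n)/f'(x_n)

Iteration 1:
  f(1.100000) = -0.790000
  f'(1.100000) = 2.200000
  x_1 = 1.100000 - (-0.790000)/2.200000 = 1.459091
Iteration 2:
  f(1.459091) = 0.128946
  f'(1.459091) = 2.918182
  x_2 = 1.459091 - 0.128946/2.918182 = 1.414904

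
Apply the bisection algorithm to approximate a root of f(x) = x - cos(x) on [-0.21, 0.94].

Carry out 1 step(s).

f(x) = x - cos(x)
Initial interval: [-0.21, 0.94]

Iteration 1:
  c_1 = (-0.210000 + 0.940000)/2 = 0.365000
  f(c_1) = f(0.365000) = -0.569124
  f(a) × f(c) ≥ 0, new interval: [0.365000, 0.940000]

After 1 iteration(s), the approximation is c_1 = 0.365000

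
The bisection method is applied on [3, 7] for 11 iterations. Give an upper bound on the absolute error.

Bisection error bound: |error| ≤ (b-a)/2^n
|error| ≤ (7 - 3)/2^11 = 4/2^11
|error| ≤ 0.0019531250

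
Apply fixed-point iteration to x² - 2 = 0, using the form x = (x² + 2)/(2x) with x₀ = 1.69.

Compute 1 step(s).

Equation: x² - 2 = 0
Fixed-point form: x = (x² + 2)/(2x)
x₀ = 1.69

x_1 = g(1.690000) = 1.436716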